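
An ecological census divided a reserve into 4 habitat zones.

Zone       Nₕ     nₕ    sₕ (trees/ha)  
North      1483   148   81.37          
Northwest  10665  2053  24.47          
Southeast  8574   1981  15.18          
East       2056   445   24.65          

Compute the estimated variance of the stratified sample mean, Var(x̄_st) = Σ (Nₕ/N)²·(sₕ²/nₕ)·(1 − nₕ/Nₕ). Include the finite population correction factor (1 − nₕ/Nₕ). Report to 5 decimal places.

N = 22778; Wₕ = Nₕ/N.
zone North: (1483/22778)²·81.37²/148·(1 − 148/1483) = 0.17070968
zone Northwest: (10665/22778)²·24.47²/2053·(1 − 2053/10665) = 0.05163126
zone Southeast: (8574/22778)²·15.18²/1981·(1 − 1981/8574) = 0.01267344
zone East: (2056/22778)²·24.65²/445·(1 − 445/2056) = 0.00871688
Sum = 0.24373126 → 0.24373.

0.24373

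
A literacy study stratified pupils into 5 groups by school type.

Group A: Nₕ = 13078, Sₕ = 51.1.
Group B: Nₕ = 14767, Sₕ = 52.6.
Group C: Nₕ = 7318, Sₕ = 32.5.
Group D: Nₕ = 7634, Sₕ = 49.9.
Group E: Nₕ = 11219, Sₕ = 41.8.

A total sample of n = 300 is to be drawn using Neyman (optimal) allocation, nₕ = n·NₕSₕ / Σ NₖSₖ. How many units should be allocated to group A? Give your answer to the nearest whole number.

79

A: NₕSₕ = 13078·51.1 = 668285.8
B: NₕSₕ = 14767·52.6 = 776744.2
C: NₕSₕ = 7318·32.5 = 237835
D: NₕSₕ = 7634·49.9 = 380936.6
E: NₕSₕ = 11219·41.8 = 468954.2
Σ NₕSₕ = 2532755.8.
n_A = 300·668285.8/2532755.8 = 79.157... → 79.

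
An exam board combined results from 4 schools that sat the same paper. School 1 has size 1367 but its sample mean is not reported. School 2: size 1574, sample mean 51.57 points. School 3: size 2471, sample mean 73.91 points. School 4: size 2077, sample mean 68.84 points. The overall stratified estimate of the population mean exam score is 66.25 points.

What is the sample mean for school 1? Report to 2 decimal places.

N = 1367 + 1574 + 2471 + 2077 = 7489.
Overall total = μ·N = 66.25·7489 = 496146.25.
Subtract the known strata: 1574·51.57 + 2471·73.91 + 2077·68.84 = 406783.47.
Remaining total for school 1: 496146.25 − 406783.47 = 89362.78.
Divide by its size: 89362.78 / 1367 = 65.3715... → 65.37.

65.37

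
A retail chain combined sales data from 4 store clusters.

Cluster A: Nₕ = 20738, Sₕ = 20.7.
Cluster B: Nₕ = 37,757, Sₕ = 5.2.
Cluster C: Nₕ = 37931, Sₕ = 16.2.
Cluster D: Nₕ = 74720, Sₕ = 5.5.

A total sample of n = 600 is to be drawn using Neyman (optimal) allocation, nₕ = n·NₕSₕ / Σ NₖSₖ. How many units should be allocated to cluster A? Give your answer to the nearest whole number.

156

Σ NₕSₕ = 20738·20.7 + 37757·5.2 + 37931·16.2 + 74720·5.5 = 1651055.2.
Share for A: 429276.6/1651055.2 = 0.26000.
n_A = 600 × 0.26000 = 156.001... → 156.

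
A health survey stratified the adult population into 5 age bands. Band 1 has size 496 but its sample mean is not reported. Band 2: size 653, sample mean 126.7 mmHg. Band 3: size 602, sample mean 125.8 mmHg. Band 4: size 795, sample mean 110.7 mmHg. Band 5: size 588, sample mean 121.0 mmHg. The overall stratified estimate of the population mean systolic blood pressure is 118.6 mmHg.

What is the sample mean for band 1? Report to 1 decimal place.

109.0

N = 496 + 653 + 602 + 795 + 588 = 3134.
Overall total = μ·N = 118.6·3134 = 371692.4.
Subtract the known strata: 653·126.7 + 602·125.8 + 795·110.7 + 588·121.0 = 317621.2.
Remaining total for band 1: 371692.4 − 317621.2 = 54071.2.
Divide by its size: 54071.2 / 496 = 109.015... → 109.0.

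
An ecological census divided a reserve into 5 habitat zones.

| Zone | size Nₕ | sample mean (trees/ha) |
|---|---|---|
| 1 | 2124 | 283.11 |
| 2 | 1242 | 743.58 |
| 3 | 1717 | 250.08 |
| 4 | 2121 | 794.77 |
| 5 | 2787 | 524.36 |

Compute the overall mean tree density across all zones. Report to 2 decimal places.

510.59

N = 9991; weights Wₕ = Nₕ/N = (0.2126, 0.1243, 0.1719, 0.2123, 0.2790).
x̄_st = Σ Wₕ·x̄ₕ = 0.2126·283.11 + 0.1243·743.58 + 0.1719·250.08 + 0.2123·794.77 + 0.2790·524.36 ≈ 510.5933...
→ 510.59.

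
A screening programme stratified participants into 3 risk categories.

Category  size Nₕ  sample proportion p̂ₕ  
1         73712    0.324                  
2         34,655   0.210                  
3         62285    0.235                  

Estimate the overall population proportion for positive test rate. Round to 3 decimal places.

0.268

Wₕ = Nₕ/N with N = 170652: 0.4319, 0.2031, 0.3650.
p̂_st = 0.4319·0.324 + 0.2031·0.210 + 0.3650·0.235 ≈ 0.26837... → 0.268.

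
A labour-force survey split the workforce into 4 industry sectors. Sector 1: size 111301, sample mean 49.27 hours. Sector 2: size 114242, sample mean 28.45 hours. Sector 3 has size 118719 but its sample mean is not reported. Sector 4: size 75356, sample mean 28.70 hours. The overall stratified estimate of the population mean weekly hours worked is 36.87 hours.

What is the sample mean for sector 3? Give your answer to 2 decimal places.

Σ Nₕx̄ₕ = N·μ, so 118719·x̄_3 = 419618·36.87 − (111301·49.27 + 114242·28.45 + 75356·28.70).
= 15471315.66 − 10896702.37 = 4574613.29.
x̄_3 = 4574613.29 / 118719 = 38.5331... → 38.53.

38.53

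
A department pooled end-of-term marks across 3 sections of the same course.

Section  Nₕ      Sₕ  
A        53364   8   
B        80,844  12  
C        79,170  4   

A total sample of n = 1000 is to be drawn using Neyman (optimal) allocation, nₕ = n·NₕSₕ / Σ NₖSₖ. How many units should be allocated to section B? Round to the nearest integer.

566

Σ NₕSₕ = 53364·8 + 80844·12 + 79170·4 = 1713720.
Share for B: 970128/1713720 = 0.56609.
n_B = 1000 × 0.56609 = 566.095... → 566.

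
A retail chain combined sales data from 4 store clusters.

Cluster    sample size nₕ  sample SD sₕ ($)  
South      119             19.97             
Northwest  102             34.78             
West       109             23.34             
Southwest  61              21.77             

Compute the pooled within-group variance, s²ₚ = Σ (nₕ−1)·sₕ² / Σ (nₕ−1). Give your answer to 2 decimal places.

662.80

South: (119−1)·19.97² = 118·398.8009 = 47058.5062
Northwest: (102−1)·34.78² = 101·1209.6484 = 122174.4884
West: (109−1)·23.34² = 108·544.7556 = 58833.6048
Southwest: (61−1)·21.77² = 60·473.9329 = 28435.974
Numerator = 256502.5734; denominator = Σ(nₕ−1) = 387.
s²ₚ = 256502.5734/387 = 662.7973... → 662.80.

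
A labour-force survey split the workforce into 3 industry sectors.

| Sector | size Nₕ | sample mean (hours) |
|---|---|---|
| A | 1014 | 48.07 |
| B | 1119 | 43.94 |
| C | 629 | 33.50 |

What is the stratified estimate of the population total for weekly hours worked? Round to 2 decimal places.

A: 1014·48.07 = 48742.98
B: 1119·43.94 = 49168.86
C: 629·33.50 = 21071.5
τ̂ = Σ Nₕx̄ₕ = 118983.34.

118983.34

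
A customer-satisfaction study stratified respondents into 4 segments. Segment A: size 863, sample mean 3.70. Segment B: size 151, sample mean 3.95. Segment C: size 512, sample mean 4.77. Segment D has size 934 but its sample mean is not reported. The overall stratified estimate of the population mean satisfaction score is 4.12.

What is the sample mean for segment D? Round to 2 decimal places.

Σ Nₕx̄ₕ = N·μ, so 934·x̄_D = 2460·4.12 − (863·3.70 + 151·3.95 + 512·4.77).
= 10135.2 − 6231.79 = 3903.41.
x̄_D = 3903.41 / 934 = 4.1792... → 4.18.

4.18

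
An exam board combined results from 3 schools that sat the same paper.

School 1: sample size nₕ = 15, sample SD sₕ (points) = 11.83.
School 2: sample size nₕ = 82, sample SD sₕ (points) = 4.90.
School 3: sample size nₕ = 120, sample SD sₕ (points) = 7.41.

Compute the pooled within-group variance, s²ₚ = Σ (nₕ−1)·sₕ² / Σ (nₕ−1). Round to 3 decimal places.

48.776

1: (15−1)·11.83² = 14·139.9489 = 1959.2846
2: (82−1)·4.90² = 81·24.01 = 1944.81
3: (120−1)·7.41² = 119·54.9081 = 6534.0639
Numerator = 10438.1585; denominator = Σ(nₕ−1) = 214.
s²ₚ = 10438.1585/214 = 48.77644... → 48.776.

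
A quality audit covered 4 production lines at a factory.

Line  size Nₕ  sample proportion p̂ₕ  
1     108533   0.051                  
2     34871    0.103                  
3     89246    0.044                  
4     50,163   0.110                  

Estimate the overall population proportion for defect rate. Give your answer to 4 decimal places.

0.0657

Wₕ = Nₕ/N with N = 282813: 0.3838, 0.1233, 0.3156, 0.1774.
p̂_st = 0.3838·0.051 + 0.1233·0.103 + 0.3156·0.044 + 0.1774·0.110 ≈ 0.065668... → 0.0657.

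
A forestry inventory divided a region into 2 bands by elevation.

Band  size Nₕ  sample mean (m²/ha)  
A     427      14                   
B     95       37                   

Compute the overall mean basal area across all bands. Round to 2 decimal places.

18.19

x̄_st = (Σ Nₕx̄ₕ) / (Σ Nₕ) = (427·14 + 95·37) / 522
= 9493 / 522 = 18.1858... → 18.19.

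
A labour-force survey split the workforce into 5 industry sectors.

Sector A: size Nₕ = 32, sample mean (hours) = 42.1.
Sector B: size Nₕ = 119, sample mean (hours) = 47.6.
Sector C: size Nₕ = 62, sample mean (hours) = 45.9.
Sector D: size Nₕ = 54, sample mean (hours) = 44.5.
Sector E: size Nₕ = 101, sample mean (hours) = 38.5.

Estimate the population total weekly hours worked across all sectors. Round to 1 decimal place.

16148.9

Population total = Σ Nₕ·x̄ₕ (each stratum's size times its mean).
32·42.1 + 119·47.6 + 62·45.9 + 54·44.5 + 101·38.5 = 1347.2 + 5664.4 + 2845.8 + 2403 + 3888.5 = 16148.9.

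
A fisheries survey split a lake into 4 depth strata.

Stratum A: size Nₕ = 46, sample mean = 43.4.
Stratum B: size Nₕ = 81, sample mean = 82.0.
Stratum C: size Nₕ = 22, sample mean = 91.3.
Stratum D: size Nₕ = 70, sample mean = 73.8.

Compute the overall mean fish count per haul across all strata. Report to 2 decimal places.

72.21

N = 219; weights Wₕ = Nₕ/N = (0.2100, 0.3699, 0.1005, 0.3196).
x̄_st = Σ Wₕ·x̄ₕ = 0.2100·43.4 + 0.3699·82.0 + 0.1005·91.3 + 0.3196·73.8 ≈ 72.2055...
→ 72.21.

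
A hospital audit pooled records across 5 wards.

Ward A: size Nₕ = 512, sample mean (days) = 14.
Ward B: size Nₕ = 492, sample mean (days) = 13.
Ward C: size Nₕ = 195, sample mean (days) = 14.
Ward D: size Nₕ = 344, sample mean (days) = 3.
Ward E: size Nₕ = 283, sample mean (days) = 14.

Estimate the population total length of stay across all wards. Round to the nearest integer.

21288

A: 512·14 = 7168
B: 492·13 = 6396
C: 195·14 = 2730
D: 344·3 = 1032
E: 283·14 = 3962
τ̂ = Σ Nₕx̄ₕ = 21288.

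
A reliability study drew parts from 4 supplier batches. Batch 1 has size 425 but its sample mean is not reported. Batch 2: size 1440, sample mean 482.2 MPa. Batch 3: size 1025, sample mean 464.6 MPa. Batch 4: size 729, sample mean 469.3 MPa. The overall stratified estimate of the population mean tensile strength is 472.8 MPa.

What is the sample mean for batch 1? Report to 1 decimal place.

Σ Nₕx̄ₕ = N·μ, so 425·x̄_1 = 3619·472.8 − (1440·482.2 + 1025·464.6 + 729·469.3).
= 1711063.2 − 1512702.7 = 198360.5.
x̄_1 = 198360.5 / 425 = 466.731... → 466.7.

466.7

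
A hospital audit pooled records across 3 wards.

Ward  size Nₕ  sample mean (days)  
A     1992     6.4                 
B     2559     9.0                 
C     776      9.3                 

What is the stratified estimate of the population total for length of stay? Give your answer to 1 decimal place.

Estimate total by summing Nₕ·x̄ₕ over strata.
1992·6.4 + 2559·9.0 + 776·9.3 = 12748.8 + 23031 + 7216.8 = 42996.6.

42996.6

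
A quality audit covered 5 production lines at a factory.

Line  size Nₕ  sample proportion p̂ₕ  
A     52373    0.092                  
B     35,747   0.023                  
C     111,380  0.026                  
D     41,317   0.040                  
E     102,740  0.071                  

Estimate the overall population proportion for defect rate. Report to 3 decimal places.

0.051

N = 52373 + 35747 + 111380 + 41317 + 102740 = 343557.
Overall proportion = Σ (Nₕ/N)·p̂ₕ.
Σ Nₕp̂ₕ = 4818.316 + 822.181 + 2895.88 + 1652.68 + 7294.54 = 17483.597.
17483.597 / 343557 = 0.05089... → 0.051.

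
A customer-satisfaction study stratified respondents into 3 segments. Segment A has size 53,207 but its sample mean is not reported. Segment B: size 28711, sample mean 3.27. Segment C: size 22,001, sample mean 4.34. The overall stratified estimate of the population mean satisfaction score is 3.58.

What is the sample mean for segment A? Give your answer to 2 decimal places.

3.43

N = 53207 + 28711 + 22001 = 103919.
Overall total = μ·N = 3.58·103919 = 372030.02.
Subtract the known strata: 28711·3.27 + 22001·4.34 = 189369.31.
Remaining total for segment A: 372030.02 − 189369.31 = 182660.71.
Divide by its size: 182660.71 / 53207 = 3.4330... → 3.43.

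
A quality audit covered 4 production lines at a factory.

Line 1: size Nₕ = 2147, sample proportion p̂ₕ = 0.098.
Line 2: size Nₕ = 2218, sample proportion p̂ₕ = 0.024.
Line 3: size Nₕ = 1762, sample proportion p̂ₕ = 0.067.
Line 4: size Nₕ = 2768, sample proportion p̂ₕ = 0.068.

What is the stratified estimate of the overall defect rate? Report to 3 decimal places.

0.064

Wₕ = Nₕ/N with N = 8895: 0.2414, 0.2494, 0.1981, 0.3112.
p̂_st = 0.2414·0.098 + 0.2494·0.024 + 0.1981·0.067 + 0.3112·0.068 ≈ 0.06407... → 0.064.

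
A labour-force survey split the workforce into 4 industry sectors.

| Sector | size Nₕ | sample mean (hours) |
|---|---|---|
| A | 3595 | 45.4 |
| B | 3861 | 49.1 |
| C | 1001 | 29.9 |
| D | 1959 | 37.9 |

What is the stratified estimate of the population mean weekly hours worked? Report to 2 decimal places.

x̄_st = (Σ Nₕx̄ₕ) / (Σ Nₕ) = (3595·45.4 + 3861·49.1 + 1001·29.9 + 1959·37.9) / 10416
= 456964.1 / 10416 = 43.8714... → 43.87.

43.87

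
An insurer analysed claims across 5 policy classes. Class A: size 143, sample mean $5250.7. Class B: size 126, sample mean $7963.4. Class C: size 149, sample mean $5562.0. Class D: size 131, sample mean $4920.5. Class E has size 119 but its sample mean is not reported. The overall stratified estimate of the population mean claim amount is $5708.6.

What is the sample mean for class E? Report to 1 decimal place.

4922.5

N = 143 + 126 + 149 + 131 + 119 = 668.
Overall total = μ·N = 5708.6·668 = 3813344.8.
Subtract the known strata: 143·5250.7 + 126·7963.4 + 149·5562.0 + 131·4920.5 = 3227562.
Remaining total for class E: 3813344.8 − 3227562 = 585782.8.
Divide by its size: 585782.8 / 119 = 4922.545... → 4922.5.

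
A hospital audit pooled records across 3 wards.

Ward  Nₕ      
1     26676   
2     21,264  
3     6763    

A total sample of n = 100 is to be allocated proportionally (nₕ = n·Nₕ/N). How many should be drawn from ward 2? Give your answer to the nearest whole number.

N = 26676 + 21264 + 6763 = 54703.
n_2 = 100·21264/54703 = 38.872... → 39.

39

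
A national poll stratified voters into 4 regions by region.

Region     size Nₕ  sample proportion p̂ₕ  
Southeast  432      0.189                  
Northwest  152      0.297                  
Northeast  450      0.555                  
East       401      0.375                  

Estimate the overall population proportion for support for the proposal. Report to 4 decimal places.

Wₕ = Nₕ/N with N = 1435: 0.3010, 0.1059, 0.3136, 0.2794.
p̂_st = 0.3010·0.189 + 0.1059·0.297 + 0.3136·0.555 + 0.2794·0.375 ≈ 0.367190... → 0.3672.

0.3672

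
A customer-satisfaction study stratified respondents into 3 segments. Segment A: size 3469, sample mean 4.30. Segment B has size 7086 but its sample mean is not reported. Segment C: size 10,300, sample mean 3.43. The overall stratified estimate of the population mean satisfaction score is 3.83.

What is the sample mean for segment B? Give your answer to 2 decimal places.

Σ Nₕx̄ₕ = N·μ, so 7086·x̄_B = 20855·3.83 − (3469·4.30 + 10300·3.43).
= 79874.65 − 50245.7 = 29628.95.
x̄_B = 29628.95 / 7086 = 4.1813... → 4.18.

4.18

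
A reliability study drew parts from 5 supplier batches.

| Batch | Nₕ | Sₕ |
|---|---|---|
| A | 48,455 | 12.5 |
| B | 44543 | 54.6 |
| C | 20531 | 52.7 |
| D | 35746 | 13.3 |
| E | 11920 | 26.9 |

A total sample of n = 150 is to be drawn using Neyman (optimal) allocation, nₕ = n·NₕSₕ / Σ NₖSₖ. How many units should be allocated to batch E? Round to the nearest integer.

10

Σ NₕSₕ = 48455·12.5 + 44543·54.6 + 20531·52.7 + 35746·13.3 + 11920·26.9 = 4915788.8.
Share for E: 320648/4915788.8 = 0.06523.
n_E = 150 × 0.06523 = 9.784... → 10.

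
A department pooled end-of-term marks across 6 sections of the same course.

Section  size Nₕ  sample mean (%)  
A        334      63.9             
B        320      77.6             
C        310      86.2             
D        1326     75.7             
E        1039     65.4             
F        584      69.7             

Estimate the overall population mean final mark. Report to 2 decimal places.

N = 334 + 320 + 310 + 1326 + 1039 + 584 = 3913.
Weight each subgroup mean by Nₕ/N and sum.
Σ Nₕx̄ₕ = 334·63.9 + 320·77.6 + 310·86.2 + 1326·75.7 + 1039·65.4 + 584·69.7 = 21342.6 + 24832 + 26722 + 100378.2 + 67950.6 + 40704.8 = 281930.2.
Divide by N: 281930.2 / 3913 = 72.0496... → 72.05.

72.05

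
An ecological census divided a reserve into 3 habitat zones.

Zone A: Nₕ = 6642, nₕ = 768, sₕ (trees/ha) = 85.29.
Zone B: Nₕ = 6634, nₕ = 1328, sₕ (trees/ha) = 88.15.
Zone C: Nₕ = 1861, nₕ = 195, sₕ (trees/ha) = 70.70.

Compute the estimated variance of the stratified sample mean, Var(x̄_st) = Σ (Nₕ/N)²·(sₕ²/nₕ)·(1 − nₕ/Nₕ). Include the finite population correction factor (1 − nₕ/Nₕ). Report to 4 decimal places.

N = 15137. Term for each stratum: Wₕ²sₕ²/nₕ·(1−nₕ/Nₕ).
Var(x̄_st) = 1.6128285 + 0.8988964 + 0.3468534 = 2.8585784 → 2.8586.

2.8586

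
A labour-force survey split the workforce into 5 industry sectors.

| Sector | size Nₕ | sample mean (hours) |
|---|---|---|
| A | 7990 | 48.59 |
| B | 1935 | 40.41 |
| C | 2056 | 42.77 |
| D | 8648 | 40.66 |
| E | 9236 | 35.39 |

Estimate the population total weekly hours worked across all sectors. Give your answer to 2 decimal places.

Estimate total by summing Nₕ·x̄ₕ over strata.
7990·48.59 + 1935·40.41 + 2056·42.77 + 8648·40.66 + 9236·35.39 = 388234.1 + 78193.35 + 87935.12 + 351627.68 + 326862.04 = 1232852.29.

1232852.29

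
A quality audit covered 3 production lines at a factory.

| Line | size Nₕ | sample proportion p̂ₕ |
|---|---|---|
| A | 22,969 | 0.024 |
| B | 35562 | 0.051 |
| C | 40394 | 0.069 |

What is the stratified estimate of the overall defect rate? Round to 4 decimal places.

N = 22969 + 35562 + 40394 = 98925.
Overall proportion = Σ (Nₕ/N)·p̂ₕ.
Σ Nₕp̂ₕ = 551.256 + 1813.662 + 2787.186 = 5152.104.
5152.104 / 98925 = 0.052081... → 0.0521.

0.0521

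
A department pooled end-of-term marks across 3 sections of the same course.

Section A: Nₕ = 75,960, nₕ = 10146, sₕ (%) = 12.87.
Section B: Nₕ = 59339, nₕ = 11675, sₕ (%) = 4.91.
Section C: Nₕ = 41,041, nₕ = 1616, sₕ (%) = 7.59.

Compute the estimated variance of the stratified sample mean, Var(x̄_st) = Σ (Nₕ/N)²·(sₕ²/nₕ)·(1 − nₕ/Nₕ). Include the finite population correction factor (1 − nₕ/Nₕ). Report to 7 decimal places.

0.0046674

N = 176340. Term for each stratum: Wₕ²sₕ²/nₕ·(1−nₕ/Nₕ).
Var(x̄_st) = 0.0026246041 + 0.0001878171 + 0.0018549412 = 0.0046673625 → 0.0046674.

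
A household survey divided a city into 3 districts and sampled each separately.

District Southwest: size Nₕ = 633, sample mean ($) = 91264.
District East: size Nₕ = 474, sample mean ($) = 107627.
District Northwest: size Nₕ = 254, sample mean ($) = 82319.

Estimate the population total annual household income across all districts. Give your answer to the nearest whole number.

129694336

Southwest: 633·91264 = 57770112
East: 474·107627 = 51015198
Northwest: 254·82319 = 20909026
τ̂ = Σ Nₕx̄ₕ = 129694336.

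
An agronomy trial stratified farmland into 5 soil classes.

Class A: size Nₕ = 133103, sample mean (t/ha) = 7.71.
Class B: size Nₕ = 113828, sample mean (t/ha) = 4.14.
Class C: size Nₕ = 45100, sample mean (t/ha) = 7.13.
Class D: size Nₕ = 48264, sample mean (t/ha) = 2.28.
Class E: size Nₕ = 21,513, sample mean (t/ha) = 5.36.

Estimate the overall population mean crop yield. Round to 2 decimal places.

5.65

N = 133103 + 113828 + 45100 + 48264 + 21513 = 361808.
Weight each subgroup mean by Nₕ/N and sum.
Σ Nₕx̄ₕ = 133103·7.71 + 113828·4.14 + 45100·7.13 + 48264·2.28 + 21513·5.36 = 1026224.13 + 471247.92 + 321563 + 110041.92 + 115309.68 = 2044386.65.
Divide by N: 2044386.65 / 361808 = 5.6505... → 5.65.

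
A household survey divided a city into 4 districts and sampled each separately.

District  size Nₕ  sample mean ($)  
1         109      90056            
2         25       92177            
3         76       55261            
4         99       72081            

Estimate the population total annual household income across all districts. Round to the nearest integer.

1: 109·90056 = 9816104
2: 25·92177 = 2304425
3: 76·55261 = 4199836
4: 99·72081 = 7136019
τ̂ = Σ Nₕx̄ₕ = 23456384.

23456384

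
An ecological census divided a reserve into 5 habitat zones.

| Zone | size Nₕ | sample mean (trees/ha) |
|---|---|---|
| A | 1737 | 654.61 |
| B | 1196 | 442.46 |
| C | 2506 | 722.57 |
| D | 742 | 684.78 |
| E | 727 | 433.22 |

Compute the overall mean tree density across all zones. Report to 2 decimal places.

622.48

N = 6908; weights Wₕ = Nₕ/N = (0.2514, 0.1731, 0.3628, 0.1074, 0.1052).
x̄_st = Σ Wₕ·x̄ₕ = 0.2514·654.61 + 0.1731·442.46 + 0.3628·722.57 + 0.1074·684.78 + 0.1052·433.22 ≈ 622.4751...
→ 622.48.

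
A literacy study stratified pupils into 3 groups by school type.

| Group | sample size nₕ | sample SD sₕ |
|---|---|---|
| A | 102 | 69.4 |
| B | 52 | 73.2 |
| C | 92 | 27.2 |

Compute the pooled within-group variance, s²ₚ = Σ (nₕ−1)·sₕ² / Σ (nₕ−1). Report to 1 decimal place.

3403.5

A: (102−1)·69.4² = 101·4816.36 = 486452.36
B: (52−1)·73.2² = 51·5358.24 = 273270.24
C: (92−1)·27.2² = 91·739.84 = 67325.44
Numerator = 827048.04; denominator = Σ(nₕ−1) = 243.
s²ₚ = 827048.04/243 = 3403.490... → 3403.5.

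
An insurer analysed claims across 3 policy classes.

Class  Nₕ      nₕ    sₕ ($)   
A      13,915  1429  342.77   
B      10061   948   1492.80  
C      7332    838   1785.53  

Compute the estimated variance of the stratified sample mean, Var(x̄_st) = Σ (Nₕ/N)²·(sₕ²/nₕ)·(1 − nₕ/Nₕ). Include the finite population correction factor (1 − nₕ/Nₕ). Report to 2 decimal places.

N = 31308; Wₕ = Nₕ/N.
class A: (13915/31308)²·342.77²/1429·(1 − 1429/13915) = 14.57368
class B: (10061/31308)²·1492.80²/948·(1 − 948/10061) = 219.88053
class C: (7332/31308)²·1785.53²/838·(1 − 838/7332) = 184.80528
Sum = 419.25950 → 419.26.

419.26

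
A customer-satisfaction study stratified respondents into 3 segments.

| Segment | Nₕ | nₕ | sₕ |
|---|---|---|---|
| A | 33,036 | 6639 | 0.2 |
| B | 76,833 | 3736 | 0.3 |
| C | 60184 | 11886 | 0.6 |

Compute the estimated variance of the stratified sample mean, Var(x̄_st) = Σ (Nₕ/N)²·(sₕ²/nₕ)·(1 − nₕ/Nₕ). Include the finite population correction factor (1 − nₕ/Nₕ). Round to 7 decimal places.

0.0000079

N = 170053; Wₕ = Nₕ/N.
segment A: (33036/170053)²·0.2²/6639·(1 − 6639/33036) = 0.0000001817
segment B: (76833/170053)²·0.3²/3736·(1 − 3736/76833) = 0.0000046786
segment C: (60184/170053)²·0.6²/11886·(1 − 11886/60184) = 0.0000030444
Sum = 0.0000079047 → 0.0000079.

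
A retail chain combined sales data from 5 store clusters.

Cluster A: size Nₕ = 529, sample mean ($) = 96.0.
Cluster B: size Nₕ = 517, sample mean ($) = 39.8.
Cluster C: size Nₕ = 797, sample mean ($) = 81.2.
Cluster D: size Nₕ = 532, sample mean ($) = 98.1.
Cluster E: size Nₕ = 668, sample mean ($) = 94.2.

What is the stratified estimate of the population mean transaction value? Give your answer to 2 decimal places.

82.55

x̄_st = (Σ Nₕx̄ₕ) / (Σ Nₕ) = (529·96.0 + 517·39.8 + 797·81.2 + 532·98.1 + 668·94.2) / 3043
= 251191.8 / 3043 = 82.5474... → 82.55.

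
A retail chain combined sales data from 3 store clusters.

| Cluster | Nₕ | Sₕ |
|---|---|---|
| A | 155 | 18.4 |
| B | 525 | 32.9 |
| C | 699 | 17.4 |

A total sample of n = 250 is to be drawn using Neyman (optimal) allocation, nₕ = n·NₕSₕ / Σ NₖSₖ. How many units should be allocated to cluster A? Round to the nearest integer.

22

A: NₕSₕ = 155·18.4 = 2852
B: NₕSₕ = 525·32.9 = 17272.5
C: NₕSₕ = 699·17.4 = 12162.6
Σ NₕSₕ = 32287.1.
n_A = 250·2852/32287.1 = 22.083... → 22.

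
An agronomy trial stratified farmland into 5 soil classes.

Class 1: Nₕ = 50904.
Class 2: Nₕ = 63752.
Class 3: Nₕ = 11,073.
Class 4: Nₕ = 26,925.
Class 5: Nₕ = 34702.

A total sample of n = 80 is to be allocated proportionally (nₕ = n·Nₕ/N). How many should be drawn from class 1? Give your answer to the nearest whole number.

Share of class 1 = 50904/187356 = 0.27170.
Allocate 80 × 0.27170 = 21.736... → 22.

22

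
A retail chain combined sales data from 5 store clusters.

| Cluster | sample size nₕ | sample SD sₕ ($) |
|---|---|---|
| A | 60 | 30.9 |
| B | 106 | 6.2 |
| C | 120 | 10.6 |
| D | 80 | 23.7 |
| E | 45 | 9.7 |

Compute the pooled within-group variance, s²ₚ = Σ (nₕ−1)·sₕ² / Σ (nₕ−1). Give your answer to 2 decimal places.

Degrees of freedom: 59 + 105 + 119 + 79 + 44 = 406.
Σ(nₕ−1)sₕ² = 59·954.81 + 105·38.44 + 119·112.36 + 79·561.69 + 44·94.09 = 122254.3.
s²ₚ = 122254.3 / 406 = 301.1190... → 301.12.

301.12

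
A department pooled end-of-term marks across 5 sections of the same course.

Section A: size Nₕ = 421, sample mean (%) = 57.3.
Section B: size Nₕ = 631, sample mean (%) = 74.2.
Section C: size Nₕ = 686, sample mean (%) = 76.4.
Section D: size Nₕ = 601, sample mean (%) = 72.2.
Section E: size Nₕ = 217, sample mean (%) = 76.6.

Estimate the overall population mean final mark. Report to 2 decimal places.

x̄_st = (Σ Nₕx̄ₕ) / (Σ Nₕ) = (421·57.3 + 631·74.2 + 686·76.4 + 601·72.2 + 217·76.6) / 2556
= 183368.3 / 2556 = 71.7403... → 71.74.

71.74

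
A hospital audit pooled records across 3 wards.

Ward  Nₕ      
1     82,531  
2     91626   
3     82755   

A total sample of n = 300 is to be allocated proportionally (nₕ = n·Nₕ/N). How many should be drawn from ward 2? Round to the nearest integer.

Share of ward 2 = 91626/256912 = 0.35664.
Allocate 300 × 0.35664 = 106.993... → 107.

107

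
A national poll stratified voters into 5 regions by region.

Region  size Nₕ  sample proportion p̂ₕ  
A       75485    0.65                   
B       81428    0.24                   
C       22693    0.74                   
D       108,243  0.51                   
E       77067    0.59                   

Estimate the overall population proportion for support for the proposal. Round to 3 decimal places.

Wₕ = Nₕ/N with N = 364916: 0.2069, 0.2231, 0.0622, 0.2966, 0.2112.
p̂_st = 0.2069·0.65 + 0.2231·0.24 + 0.0622·0.74 + 0.2966·0.51 + 0.2112·0.59 ≈ 0.50991... → 0.510.

0.510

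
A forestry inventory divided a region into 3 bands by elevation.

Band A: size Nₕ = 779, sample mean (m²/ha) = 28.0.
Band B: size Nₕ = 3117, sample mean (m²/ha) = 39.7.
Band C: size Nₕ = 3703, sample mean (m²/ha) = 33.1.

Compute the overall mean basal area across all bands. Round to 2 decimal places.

N = 7599; weights Wₕ = Nₕ/N = (0.1025, 0.4102, 0.4873).
x̄_st = Σ Wₕ·x̄ₕ = 0.1025·28.0 + 0.4102·39.7 + 0.4873·33.1 ≈ 35.2844...
→ 35.28.

35.28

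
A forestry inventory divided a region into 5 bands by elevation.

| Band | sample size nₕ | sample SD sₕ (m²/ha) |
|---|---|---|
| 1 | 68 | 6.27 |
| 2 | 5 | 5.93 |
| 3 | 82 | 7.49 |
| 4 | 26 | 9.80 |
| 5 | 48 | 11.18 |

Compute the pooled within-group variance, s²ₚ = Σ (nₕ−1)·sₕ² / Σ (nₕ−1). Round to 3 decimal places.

69.618

Degrees of freedom: 67 + 4 + 81 + 25 + 47 = 224.
Σ(nₕ−1)sₕ² = 67·39.3129 + 4·35.1649 + 81·56.1001 + 25·96.04 + 47·124.9924 = 15594.3748.
s²ₚ = 15594.3748 / 224 = 69.61774... → 69.618.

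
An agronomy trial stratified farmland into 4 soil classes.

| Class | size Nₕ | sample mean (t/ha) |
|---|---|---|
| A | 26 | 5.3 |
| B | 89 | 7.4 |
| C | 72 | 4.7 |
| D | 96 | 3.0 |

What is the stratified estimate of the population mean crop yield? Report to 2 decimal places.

N = 26 + 89 + 72 + 96 = 283.
The stratified mean weights each stratum mean by its population share Nₕ/N.
Σ Nₕx̄ₕ = 26·5.3 + 89·7.4 + 72·4.7 + 96·3.0 = 137.8 + 658.6 + 338.4 + 288 = 1422.8.
Divide by N: 1422.8 / 283 = 5.0276... → 5.03.

5.03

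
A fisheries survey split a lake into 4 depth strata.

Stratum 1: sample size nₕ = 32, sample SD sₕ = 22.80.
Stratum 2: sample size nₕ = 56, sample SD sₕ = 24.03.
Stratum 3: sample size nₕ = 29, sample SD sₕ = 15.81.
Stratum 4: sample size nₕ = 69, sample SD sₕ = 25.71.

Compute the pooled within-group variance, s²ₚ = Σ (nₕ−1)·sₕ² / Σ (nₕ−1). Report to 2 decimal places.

Degrees of freedom: 31 + 55 + 28 + 68 = 182.
Σ(nₕ−1)sₕ² = 31·519.84 + 55·577.4409 + 28·249.9561 + 68·661.0041 = 99821.3391.
s²ₚ = 99821.3391 / 182 = 548.4689... → 548.47.

548.47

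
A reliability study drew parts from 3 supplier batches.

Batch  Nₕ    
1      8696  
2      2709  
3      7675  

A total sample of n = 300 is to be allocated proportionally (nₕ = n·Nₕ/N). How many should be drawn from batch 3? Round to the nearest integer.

121

Share of batch 3 = 7675/19080 = 0.40225.
Allocate 300 × 0.40225 = 120.676... → 121.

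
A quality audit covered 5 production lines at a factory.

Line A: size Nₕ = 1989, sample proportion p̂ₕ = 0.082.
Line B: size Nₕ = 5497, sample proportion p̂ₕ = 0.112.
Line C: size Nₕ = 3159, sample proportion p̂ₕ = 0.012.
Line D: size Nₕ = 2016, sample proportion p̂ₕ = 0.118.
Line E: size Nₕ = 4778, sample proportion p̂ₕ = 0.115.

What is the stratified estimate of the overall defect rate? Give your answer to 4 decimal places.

Wₕ = Nₕ/N with N = 17439: 0.1141, 0.3152, 0.1811, 0.1156, 0.2740.
p̂_st = 0.1141·0.082 + 0.3152·0.112 + 0.1811·0.012 + 0.1156·0.118 + 0.2740·0.115 ≈ 0.091979... → 0.0920.

0.0920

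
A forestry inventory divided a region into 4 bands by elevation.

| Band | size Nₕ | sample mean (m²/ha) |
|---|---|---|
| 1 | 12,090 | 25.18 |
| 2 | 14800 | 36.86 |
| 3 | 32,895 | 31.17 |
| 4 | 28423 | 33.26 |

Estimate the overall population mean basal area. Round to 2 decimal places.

N = 88208; weights Wₕ = Nₕ/N = (0.1371, 0.1678, 0.3729, 0.3222).
x̄_st = Σ Wₕ·x̄ₕ = 0.1371·25.18 + 0.1678·36.86 + 0.3729·31.17 + 0.3222·33.26 ≈ 31.9771...
→ 31.98.

31.98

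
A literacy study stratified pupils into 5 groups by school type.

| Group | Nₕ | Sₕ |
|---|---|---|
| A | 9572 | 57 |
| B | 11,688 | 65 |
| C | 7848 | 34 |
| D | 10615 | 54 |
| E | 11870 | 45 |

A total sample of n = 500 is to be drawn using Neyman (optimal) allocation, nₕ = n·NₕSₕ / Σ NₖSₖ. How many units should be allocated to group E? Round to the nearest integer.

100

A: NₕSₕ = 9572·57 = 545604
B: NₕSₕ = 11688·65 = 759720
C: NₕSₕ = 7848·34 = 266832
D: NₕSₕ = 10615·54 = 573210
E: NₕSₕ = 11870·45 = 534150
Σ NₕSₕ = 2679516.
n_E = 500·534150/2679516 = 99.673... → 100.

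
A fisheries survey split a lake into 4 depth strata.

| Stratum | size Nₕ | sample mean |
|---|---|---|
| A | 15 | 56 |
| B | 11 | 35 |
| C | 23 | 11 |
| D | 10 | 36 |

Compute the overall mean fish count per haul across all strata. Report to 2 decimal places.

31.15

x̄_st = (Σ Nₕx̄ₕ) / (Σ Nₕ) = (15·56 + 11·35 + 23·11 + 10·36) / 59
= 1838 / 59 = 31.1525... → 31.15.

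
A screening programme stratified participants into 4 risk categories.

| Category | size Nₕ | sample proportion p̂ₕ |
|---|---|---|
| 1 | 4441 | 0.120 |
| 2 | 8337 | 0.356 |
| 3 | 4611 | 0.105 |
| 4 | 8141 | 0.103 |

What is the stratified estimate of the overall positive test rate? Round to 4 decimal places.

N = 4441 + 8337 + 4611 + 8141 = 25530.
Overall proportion = Σ (Nₕ/N)·p̂ₕ.
Σ Nₕp̂ₕ = 532.92 + 2967.972 + 484.155 + 838.523 = 4823.57.
4823.57 / 25530 = 0.188937... → 0.1889.

0.1889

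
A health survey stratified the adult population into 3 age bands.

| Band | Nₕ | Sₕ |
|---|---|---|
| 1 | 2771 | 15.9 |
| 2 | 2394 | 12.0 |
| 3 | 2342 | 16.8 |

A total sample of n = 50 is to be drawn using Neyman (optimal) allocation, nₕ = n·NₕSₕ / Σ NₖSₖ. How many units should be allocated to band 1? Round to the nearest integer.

Σ NₕSₕ = 2771·15.9 + 2394·12.0 + 2342·16.8 = 112132.5.
Share for 1: 44058.9/112132.5 = 0.39292.
n_1 = 50 × 0.39292 = 19.646... → 20.

20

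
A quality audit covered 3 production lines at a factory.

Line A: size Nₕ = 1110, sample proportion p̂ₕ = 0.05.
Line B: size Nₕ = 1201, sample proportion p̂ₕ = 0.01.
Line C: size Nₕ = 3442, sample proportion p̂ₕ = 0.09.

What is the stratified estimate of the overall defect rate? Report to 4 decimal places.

0.0656

N = 1110 + 1201 + 3442 = 5753.
Overall proportion = Σ (Nₕ/N)·p̂ₕ.
Σ Nₕp̂ₕ = 55.5 + 12.01 + 309.78 = 377.29.
377.29 / 5753 = 0.065581... → 0.0656.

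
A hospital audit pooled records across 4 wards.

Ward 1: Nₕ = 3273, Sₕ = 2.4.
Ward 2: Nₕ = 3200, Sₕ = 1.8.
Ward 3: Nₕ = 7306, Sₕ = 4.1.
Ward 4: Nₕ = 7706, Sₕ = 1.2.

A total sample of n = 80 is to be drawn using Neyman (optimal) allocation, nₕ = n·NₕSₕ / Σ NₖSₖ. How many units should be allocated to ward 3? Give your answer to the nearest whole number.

1: NₕSₕ = 3273·2.4 = 7855.2
2: NₕSₕ = 3200·1.8 = 5760
3: NₕSₕ = 7306·4.1 = 29954.6
4: NₕSₕ = 7706·1.2 = 9247.2
Σ NₕSₕ = 52817.
n_3 = 80·29954.6/52817 = 45.371... → 45.

45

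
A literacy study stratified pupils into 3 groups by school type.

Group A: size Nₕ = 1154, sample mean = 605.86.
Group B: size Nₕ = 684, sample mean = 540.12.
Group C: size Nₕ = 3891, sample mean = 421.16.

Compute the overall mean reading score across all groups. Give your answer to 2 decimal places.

472.57

N = 1154 + 684 + 3891 = 5729.
Overall mean = Σ (Nₕ/N)·x̄ₕ — weight by population share, not a simple average.
Σ Nₕx̄ₕ = 1154·605.86 + 684·540.12 + 3891·421.16 = 699162.44 + 369442.08 + 1638733.56 = 2707338.08.
Divide by N: 2707338.08 / 5729 = 472.5673... → 472.57.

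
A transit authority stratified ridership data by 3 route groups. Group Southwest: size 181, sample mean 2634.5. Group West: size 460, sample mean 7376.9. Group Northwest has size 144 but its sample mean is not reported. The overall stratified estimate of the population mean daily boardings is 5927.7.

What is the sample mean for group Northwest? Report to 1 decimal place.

N = 181 + 460 + 144 = 785.
Overall total = μ·N = 5927.7·785 = 4653244.5.
Subtract the known strata: 181·2634.5 + 460·7376.9 = 3870218.5.
Remaining total for group Northwest: 4653244.5 − 3870218.5 = 783026.
Divide by its size: 783026 / 144 = 5437.681... → 5437.7.

5437.7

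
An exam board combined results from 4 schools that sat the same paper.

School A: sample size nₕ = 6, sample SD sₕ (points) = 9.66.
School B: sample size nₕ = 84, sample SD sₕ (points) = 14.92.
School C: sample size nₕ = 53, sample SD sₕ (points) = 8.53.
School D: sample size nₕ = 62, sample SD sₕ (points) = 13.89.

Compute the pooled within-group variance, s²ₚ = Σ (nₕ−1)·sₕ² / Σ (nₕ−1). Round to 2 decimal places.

Degrees of freedom: 5 + 83 + 52 + 61 = 201.
Σ(nₕ−1)sₕ² = 5·93.3156 + 83·222.6064 + 52·72.7609 + 61·192.9321 = 34495.3341.
s²ₚ = 34495.3341 / 201 = 171.6186... → 171.62.

171.62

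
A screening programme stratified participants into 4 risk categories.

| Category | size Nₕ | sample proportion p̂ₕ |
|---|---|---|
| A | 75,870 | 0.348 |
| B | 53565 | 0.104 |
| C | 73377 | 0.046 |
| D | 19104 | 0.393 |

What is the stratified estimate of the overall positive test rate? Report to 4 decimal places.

N = 75870 + 53565 + 73377 + 19104 = 221916.
Overall proportion = Σ (Nₕ/N)·p̂ₕ.
Σ Nₕp̂ₕ = 26402.76 + 5570.76 + 3375.342 + 7507.872 = 42856.734.
42856.734 / 221916 = 0.193121... → 0.1931.

0.1931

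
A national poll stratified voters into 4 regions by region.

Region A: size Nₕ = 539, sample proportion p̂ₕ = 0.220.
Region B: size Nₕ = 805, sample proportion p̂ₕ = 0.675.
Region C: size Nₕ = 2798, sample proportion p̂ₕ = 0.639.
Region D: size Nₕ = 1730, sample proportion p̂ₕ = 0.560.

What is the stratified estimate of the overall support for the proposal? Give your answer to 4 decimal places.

0.5822

Wₕ = Nₕ/N with N = 5872: 0.0918, 0.1371, 0.4765, 0.2946.
p̂_st = 0.0918·0.220 + 0.1371·0.675 + 0.4765·0.639 + 0.2946·0.560 ≈ 0.582200... → 0.5822.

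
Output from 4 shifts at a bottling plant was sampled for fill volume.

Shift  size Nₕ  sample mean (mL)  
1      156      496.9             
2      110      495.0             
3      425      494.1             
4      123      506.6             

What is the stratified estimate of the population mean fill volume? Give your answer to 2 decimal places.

496.65

N = 156 + 110 + 425 + 123 = 814.
Weight each subgroup mean by Nₕ/N and sum.
Σ Nₕx̄ₕ = 156·496.9 + 110·495.0 + 425·494.1 + 123·506.6 = 77516.4 + 54450 + 209992.5 + 62311.8 = 404270.7.
Divide by N: 404270.7 / 814 = 496.6471... → 496.65.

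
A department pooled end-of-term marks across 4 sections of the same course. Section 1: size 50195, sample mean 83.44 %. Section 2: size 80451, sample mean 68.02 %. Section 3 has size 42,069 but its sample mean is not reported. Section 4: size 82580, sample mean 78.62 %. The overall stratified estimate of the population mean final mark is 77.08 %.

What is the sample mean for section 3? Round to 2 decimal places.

N = 50195 + 80451 + 42069 + 82580 = 255295.
Overall total = μ·N = 77.08·255295 = 19678138.6.
Subtract the known strata: 50195·83.44 + 80451·68.02 + 82580·78.62 = 16152987.42.
Remaining total for section 3: 19678138.6 − 16152987.42 = 3525151.18.
Divide by its size: 3525151.18 / 42069 = 83.7945... → 83.79.

83.79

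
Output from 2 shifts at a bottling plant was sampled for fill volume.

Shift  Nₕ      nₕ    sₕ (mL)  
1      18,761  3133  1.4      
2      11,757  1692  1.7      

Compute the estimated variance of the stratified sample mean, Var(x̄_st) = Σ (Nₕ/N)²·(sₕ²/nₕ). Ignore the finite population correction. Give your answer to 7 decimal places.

N = 30518. Term for each stratum: Wₕ²sₕ²/nₕ.
Var(x̄_st) = 0.0002364261 + 0.0002535002 = 0.0004899264 → 0.0004899.

0.0004899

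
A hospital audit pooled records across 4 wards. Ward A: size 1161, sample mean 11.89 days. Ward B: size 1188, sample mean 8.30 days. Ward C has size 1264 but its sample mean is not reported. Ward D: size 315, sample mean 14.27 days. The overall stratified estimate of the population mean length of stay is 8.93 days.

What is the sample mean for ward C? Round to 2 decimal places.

5.47

Σ Nₕx̄ₕ = N·μ, so 1264·x̄_C = 3928·8.93 − (1161·11.89 + 1188·8.30 + 315·14.27).
= 35077.04 − 28159.74 = 6917.3.
x̄_C = 6917.3 / 1264 = 5.4725... → 5.47.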